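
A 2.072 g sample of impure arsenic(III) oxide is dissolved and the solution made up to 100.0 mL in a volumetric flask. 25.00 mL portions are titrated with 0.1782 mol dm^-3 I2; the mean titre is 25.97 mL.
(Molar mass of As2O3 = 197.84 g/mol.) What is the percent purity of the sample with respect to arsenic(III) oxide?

88.38 %

As2O3 + 2 I2 + 2 H2O → As2O5 + 4 HI
n(I2) per titration = 0.02597 × 0.1782 = 4.628 × 10^-3 mol
From the 1:2 ratio, n(As2O3) in each aliquot = 1/2 × 4.628 × 10^-3 = 2.314 × 10^-3 mol
n(As2O3) in the whole flask = 2.314 × 10^-3 × 100.0/25.00 = 9.256 × 10^-3 mol
mass of As2O3 = 9.256 × 10^-3 × 197.84 = 1.831 g
% As2O3 = 1.831 / 2.072 × 100 = 88.38 %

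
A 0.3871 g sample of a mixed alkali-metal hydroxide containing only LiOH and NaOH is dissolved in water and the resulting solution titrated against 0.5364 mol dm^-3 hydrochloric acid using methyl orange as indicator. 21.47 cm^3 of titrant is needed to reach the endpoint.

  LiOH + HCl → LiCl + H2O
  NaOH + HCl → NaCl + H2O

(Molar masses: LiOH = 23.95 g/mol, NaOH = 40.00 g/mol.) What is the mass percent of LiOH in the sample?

n(HCl) = 0.02147 × 0.5364 = 0.01152 mol
Let x = n(LiOH), y = n(NaOH).
Titrant: 1x + 1y = 0.01152;  mass: 23.95x + 40.00y = 0.3871
Solving, x = 4.583 × 10^-3 mol, y = 6.933 × 10^-3 mol
mass of LiOH = 4.583 × 10^-3 × 23.95 = 0.1098 g
% LiOH = 0.1098 / 0.3871 × 100 = 28.36 %

28.36 %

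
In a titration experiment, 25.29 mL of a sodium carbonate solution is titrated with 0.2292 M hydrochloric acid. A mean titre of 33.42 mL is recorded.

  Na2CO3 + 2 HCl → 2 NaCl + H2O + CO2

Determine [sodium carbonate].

n(HCl) = 0.03342 L × 0.2292 mol/L = 7.660 × 10^-3 mol
From the 1:2 mole ratio, n(Na2CO3) = 1/2 × 7.660 × 10^-3 = 3.830 × 10^-3 mol
[Na2CO3] = 3.830 × 10^-3 mol / 0.02529 L = 0.1514 mol/L

0.1514 M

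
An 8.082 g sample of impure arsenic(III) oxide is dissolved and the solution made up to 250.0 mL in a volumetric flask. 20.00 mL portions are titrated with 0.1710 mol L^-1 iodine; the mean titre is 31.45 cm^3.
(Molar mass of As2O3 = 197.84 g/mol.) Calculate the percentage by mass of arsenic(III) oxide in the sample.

82.28 %

As2O3 + 2 I2 + 2 H2O → As2O5 + 4 HI
n(I2) per titration = 0.03145 × 0.1710 = 5.378 × 10^-3 mol
From the 1:2 ratio, n(As2O3) in each aliquot = 1/2 × 5.378 × 10^-3 = 2.689 × 10^-3 mol
n(As2O3) in the whole flask = 2.689 × 10^-3 × 250.0/20.00 = 0.03361 mol
mass of As2O3 = 0.03361 × 197.84 = 6.650 g
% As2O3 = 6.650 / 8.082 × 100 = 82.28 %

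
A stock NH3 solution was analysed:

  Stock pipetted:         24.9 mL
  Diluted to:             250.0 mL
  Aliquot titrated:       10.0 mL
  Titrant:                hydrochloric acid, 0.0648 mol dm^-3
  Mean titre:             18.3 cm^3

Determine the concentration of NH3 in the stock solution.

1.19 mol/L

NH3 + HCl → NH4Cl
n(HCl) = 0.0183 × 0.0648 = 1.19 × 10^-3 mol
n(NH3) in the aliquot = 1.19 × 10^-3 mol (1:1 ratio)
[NH3]_dilute = 1.19 × 10^-3 / 0.0100 = 0.119 mol/L
Dilution factor = 250.0 / 24.9 = 10.04
[NH3]_stock = 0.119 × 10.04 = 1.19 mol/L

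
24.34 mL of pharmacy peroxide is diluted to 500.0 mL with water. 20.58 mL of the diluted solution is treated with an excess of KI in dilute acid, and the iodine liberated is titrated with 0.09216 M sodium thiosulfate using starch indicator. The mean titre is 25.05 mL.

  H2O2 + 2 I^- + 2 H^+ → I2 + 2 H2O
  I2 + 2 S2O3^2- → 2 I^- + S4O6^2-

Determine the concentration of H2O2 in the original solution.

n(S2O3^2-) = 0.02505 × 0.09216 = 2.309 × 10^-3 mol
n(I2) = n(S2O3^2-)/2 = 1.154 × 10^-3 mol
n(H2O2) in the aliquot = 1.154 × 10^-3 mol (1:1 ratio)
[H2O2]_dilute = 1.154 × 10^-3 / 0.02058 = 0.05609 mol/L
[H2O2]_original = 0.05609 × 500.0/24.34 = 1.152 mol/L

1.152 M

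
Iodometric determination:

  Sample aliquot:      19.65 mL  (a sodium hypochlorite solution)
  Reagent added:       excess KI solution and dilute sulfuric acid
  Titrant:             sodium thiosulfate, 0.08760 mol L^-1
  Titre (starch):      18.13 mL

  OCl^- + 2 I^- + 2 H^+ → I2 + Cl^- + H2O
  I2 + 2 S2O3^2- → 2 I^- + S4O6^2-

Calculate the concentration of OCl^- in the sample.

0.04041 mol/L

n(S2O3^2-) = 0.01813 × 0.08760 = 1.588 × 10^-3 mol
n(I2) = n(S2O3^2-)/2 = 7.941 × 10^-4 mol
n(OCl^-) in the aliquot = 7.941 × 10^-4 mol (1:1 ratio)
[OCl^-] = 7.941 × 10^-4 / 0.01965 = 0.04041 mol/L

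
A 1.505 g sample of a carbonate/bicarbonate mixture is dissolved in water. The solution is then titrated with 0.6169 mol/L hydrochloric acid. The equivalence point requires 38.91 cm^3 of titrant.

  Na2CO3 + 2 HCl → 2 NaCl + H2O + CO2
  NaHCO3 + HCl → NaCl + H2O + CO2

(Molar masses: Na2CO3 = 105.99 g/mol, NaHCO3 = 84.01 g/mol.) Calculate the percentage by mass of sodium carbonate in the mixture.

58.08 %

n(HCl) = 0.03891 × 0.6169 = 0.02400 mol
Let x = n(Na2CO3), y = n(NaHCO3).
Titrant: 2x + 1y = 0.02400;  mass: 105.99x + 84.01y = 1.505
Solving, x = 8.247 × 10^-3 mol, y = 7.510 × 10^-3 mol
mass of Na2CO3 = 8.247 × 10^-3 × 105.99 = 0.8741 g
% Na2CO3 = 0.8741 / 1.505 × 100 = 58.08 %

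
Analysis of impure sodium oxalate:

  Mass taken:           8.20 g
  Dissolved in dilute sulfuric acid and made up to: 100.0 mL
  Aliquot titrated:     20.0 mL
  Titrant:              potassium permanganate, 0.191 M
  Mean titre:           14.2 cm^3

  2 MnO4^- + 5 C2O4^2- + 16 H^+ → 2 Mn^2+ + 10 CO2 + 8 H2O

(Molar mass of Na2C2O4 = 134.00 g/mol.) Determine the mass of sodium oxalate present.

n(KMnO4) per titration = 0.0142 × 0.191 = 2.71 × 10^-3 mol
From the 5:2 ratio, n(Na2C2O4) in each aliquot = 5/2 × 2.71 × 10^-3 = 6.78 × 10^-3 mol
n(Na2C2O4) in the whole flask = 6.78 × 10^-3 × 100.0/20.0 = 0.0339 mol
mass of Na2C2O4 = 0.0339 × 134.00 = 4.54 g

4.54 g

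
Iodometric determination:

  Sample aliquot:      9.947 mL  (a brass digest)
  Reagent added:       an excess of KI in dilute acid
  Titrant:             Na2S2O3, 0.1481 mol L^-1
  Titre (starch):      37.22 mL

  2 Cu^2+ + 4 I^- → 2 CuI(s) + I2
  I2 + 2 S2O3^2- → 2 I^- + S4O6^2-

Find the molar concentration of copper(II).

0.5542 mol/L

n(S2O3^2-) = 0.03722 × 0.1481 = 5.512 × 10^-3 mol
n(I2) = n(S2O3^2-)/2 = 2.756 × 10^-3 mol
From the 2:1 ratio, n(Cu2+) in the aliquot = 2/1 × 2.756 × 10^-3 = 5.512 × 10^-3 mol
[Cu2+] = 5.512 × 10^-3 / 0.009947 = 0.5542 mol/L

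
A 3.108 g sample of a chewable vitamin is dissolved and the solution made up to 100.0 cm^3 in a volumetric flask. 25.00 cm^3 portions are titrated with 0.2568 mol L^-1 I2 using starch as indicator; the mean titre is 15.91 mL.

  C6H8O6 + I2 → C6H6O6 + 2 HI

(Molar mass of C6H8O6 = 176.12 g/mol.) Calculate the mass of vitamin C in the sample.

n(I2) per titration = 0.01591 × 0.2568 = 4.086 × 10^-3 mol
n(C6H8O6) in each aliquot = 4.086 × 10^-3 mol (1:1 ratio)
n(C6H8O6) in the whole flask = 4.086 × 10^-3 × 100.0/25.00 = 0.01634 mol
mass of C6H8O6 = 0.01634 × 176.12 = 2.878 g

2.878 g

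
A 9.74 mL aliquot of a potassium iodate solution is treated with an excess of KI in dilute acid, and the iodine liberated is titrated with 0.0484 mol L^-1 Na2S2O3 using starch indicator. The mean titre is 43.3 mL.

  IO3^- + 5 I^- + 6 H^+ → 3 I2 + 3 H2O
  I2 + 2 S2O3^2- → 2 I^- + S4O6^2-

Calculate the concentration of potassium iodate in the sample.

n(S2O3^2-) = 0.0433 × 0.0484 = 2.10 × 10^-3 mol
n(I2) = n(S2O3^2-)/2 = 1.05 × 10^-3 mol
From the 1:3 ratio, n(IO3^-) in the aliquot = 1/3 × 1.05 × 10^-3 = 3.49 × 10^-4 mol
[IO3^-] = 3.49 × 10^-4 / 0.00974 = 0.0359 mol/L

0.0359 mol/L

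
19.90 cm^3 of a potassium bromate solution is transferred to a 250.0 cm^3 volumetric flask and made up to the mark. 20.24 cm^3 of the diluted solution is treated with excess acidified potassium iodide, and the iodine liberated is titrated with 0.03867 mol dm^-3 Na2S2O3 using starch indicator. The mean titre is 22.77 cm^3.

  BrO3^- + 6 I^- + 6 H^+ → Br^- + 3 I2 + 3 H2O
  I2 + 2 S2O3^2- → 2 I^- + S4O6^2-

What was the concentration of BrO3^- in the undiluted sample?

0.09109 mol/L

n(S2O3^2-) = 0.02277 × 0.03867 = 8.805 × 10^-4 mol
n(I2) = n(S2O3^2-)/2 = 4.403 × 10^-4 mol
From the 1:3 ratio, n(BrO3^-) in the aliquot = 1/3 × 4.403 × 10^-4 = 1.468 × 10^-4 mol
[BrO3^-]_dilute = 1.468 × 10^-4 / 0.02024 = 0.007251 mol/L
[BrO3^-]_original = 0.007251 × 250.0/19.90 = 0.09109 mol/L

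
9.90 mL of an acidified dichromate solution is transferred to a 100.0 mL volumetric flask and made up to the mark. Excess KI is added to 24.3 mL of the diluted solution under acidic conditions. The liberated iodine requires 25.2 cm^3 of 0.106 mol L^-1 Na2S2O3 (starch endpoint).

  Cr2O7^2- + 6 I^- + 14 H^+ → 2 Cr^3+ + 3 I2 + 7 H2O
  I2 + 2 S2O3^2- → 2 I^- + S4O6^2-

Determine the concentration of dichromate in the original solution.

0.185 mol/L

n(S2O3^2-) = 0.0252 × 0.106 = 2.67 × 10^-3 mol
n(I2) = n(S2O3^2-)/2 = 1.34 × 10^-3 mol
From the 1:3 ratio, n(Cr2O7^2-) in the aliquot = 1/3 × 1.34 × 10^-3 = 4.45 × 10^-4 mol
[Cr2O7^2-]_dilute = 4.45 × 10^-4 / 0.0243 = 0.0183 mol/L
[Cr2O7^2-]_original = 0.0183 × 100.0/9.90 = 0.185 mol/L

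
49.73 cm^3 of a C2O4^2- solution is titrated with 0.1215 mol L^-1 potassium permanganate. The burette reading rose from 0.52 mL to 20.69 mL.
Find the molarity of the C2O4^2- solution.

2 MnO4^- + 5 C2O4^2- + 16 H^+ → 2 Mn^2+ + 10 CO2 + 8 H2O
n(KMnO4) = 0.02017 L × 0.1215 mol/L = 2.451 × 10^-3 mol
From the 5:2 mole ratio, n(C2O4^2-) = 5/2 × 2.451 × 10^-3 = 6.127 × 10^-3 mol
[C2O4^2-] = 6.127 × 10^-3 mol / 0.04973 L = 0.1232 mol/L

0.1232 mol/L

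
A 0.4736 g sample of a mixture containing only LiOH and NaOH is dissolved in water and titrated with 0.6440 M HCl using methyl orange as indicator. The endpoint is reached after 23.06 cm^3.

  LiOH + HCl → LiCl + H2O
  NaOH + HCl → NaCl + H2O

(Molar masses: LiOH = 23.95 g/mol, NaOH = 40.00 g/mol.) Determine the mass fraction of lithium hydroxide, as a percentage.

37.94 %

n(HCl) = 0.02306 × 0.6440 = 0.01485 mol
Let x = n(LiOH), y = n(NaOH).
Titrant: 1x + 1y = 0.01485;  mass: 23.95x + 40.00y = 0.4736
Solving, x = 7.503 × 10^-3 mol, y = 7.347 × 10^-3 mol
mass of LiOH = 7.503 × 10^-3 × 23.95 = 0.1797 g
% LiOH = 0.1797 / 0.4736 × 100 = 37.94 %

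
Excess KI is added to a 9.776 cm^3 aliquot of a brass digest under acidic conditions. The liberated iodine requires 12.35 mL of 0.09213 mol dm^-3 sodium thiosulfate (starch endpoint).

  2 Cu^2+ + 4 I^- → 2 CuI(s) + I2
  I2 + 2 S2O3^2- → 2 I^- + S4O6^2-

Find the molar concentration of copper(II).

0.1164 mol/L

n(S2O3^2-) = 0.01235 × 0.09213 = 1.138 × 10^-3 mol
n(I2) = n(S2O3^2-)/2 = 5.689 × 10^-4 mol
From the 2:1 ratio, n(Cu2+) in the aliquot = 2/1 × 5.689 × 10^-4 = 1.138 × 10^-3 mol
[Cu2+] = 1.138 × 10^-3 / 0.009776 = 0.1164 mol/L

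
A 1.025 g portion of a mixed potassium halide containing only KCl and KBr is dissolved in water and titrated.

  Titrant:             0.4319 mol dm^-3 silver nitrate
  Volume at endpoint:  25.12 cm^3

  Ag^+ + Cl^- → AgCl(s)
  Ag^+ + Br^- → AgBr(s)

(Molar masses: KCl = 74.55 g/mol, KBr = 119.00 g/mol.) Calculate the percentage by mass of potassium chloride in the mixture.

43.54 %

n(AgNO3) = 0.02512 × 0.4319 = 0.01085 mol
Let x = n(KCl), y = n(KBr).
Titrant: 1x + 1y = 0.01085;  mass: 74.55x + 119.00y = 1.025
Solving, x = 5.986 × 10^-3 mol, y = 4.864 × 10^-3 mol
mass of KCl = 5.986 × 10^-3 × 74.55 = 0.4462 g
% KCl = 0.4462 / 1.025 × 100 = 43.54 %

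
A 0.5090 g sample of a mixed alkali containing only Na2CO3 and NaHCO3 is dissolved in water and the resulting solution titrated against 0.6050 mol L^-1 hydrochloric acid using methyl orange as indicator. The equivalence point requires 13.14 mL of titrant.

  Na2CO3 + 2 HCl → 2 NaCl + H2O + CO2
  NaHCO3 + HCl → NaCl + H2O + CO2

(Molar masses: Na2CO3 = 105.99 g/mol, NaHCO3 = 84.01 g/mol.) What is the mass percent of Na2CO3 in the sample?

n(HCl) = 0.01314 × 0.6050 = 7.950 × 10^-3 mol
Let x = n(Na2CO3), y = n(NaHCO3).
Titrant: 2x + 1y = 7.950 × 10^-3;  mass: 105.99x + 84.01y = 0.5090
Solving, x = 2.561 × 10^-3 mol, y = 2.828 × 10^-3 mol
mass of Na2CO3 = 2.561 × 10^-3 × 105.99 = 0.2714 g
% Na2CO3 = 0.2714 / 0.5090 × 100 = 53.33 %

53.33 %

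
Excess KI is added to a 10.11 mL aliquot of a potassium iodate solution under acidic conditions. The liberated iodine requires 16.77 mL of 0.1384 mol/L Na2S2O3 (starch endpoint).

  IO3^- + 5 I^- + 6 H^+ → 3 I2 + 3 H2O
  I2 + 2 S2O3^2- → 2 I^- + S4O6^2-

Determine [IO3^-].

0.03826 mol/L

n(S2O3^2-) = 0.01677 × 0.1384 = 2.321 × 10^-3 mol
n(I2) = n(S2O3^2-)/2 = 1.160 × 10^-3 mol
From the 1:3 ratio, n(IO3^-) in the aliquot = 1/3 × 1.160 × 10^-3 = 3.868 × 10^-4 mol
[IO3^-] = 3.868 × 10^-4 / 0.01011 = 0.03826 mol/L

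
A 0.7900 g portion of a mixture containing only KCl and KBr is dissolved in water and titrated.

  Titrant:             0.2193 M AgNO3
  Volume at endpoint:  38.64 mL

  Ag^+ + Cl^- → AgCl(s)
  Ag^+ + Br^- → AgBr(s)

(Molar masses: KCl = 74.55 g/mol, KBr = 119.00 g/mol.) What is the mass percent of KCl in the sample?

46.36 %

n(AgNO3) = 0.03864 × 0.2193 = 8.474 × 10^-3 mol
Let x = n(KCl), y = n(KBr).
Titrant: 1x + 1y = 8.474 × 10^-3;  mass: 74.55x + 119.00y = 0.7900
Solving, x = 4.913 × 10^-3 mol, y = 3.561 × 10^-3 mol
mass of KCl = 4.913 × 10^-3 × 74.55 = 0.3663 g
% KCl = 0.3663 / 0.7900 × 100 = 46.36 %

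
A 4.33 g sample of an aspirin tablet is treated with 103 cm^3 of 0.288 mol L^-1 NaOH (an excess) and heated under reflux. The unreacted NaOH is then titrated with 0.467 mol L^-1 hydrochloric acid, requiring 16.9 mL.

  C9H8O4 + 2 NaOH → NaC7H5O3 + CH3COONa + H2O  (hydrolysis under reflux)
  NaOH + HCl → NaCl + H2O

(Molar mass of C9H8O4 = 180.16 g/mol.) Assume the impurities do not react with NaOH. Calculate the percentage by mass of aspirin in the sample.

n(NaOH) added = 0.103 × 0.288 = 0.0297 mol
n(HCl) used in back-titration = 0.0169 × 0.467 = 7.89 × 10^-3 mol
n(NaOH) left over = 7.89 × 10^-3 mol (1:1 ratio)
n(NaOH) consumed by analyte = 0.0297 − 7.89 × 10^-3 = 0.0218 mol
From the 1:2 ratio, n(C9H8O4) = 1/2 × 0.0218 = 0.0109 mol
mass of C9H8O4 = 0.0109 × 180.16 = 1.96 g
% C9H8O4 = 1.96 / 4.33 × 100 = 45.3 %

45.3 %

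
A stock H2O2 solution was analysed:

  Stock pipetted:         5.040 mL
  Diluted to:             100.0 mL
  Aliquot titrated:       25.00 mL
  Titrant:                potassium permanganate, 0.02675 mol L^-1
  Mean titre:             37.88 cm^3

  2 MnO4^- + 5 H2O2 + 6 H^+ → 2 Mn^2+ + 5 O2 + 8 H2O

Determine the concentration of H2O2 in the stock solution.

n(KMnO4) = 0.03788 × 0.02675 = 1.013 × 10^-3 mol
From the 5:2 ratio, n(H2O2) in the aliquot = 5/2 × 1.013 × 10^-3 = 2.533 × 10^-3 mol
[H2O2]_dilute = 2.533 × 10^-3 / 0.02500 = 0.1013 mol/L
Dilution factor = 100.0 / 5.040 = 19.84
[H2O2]_stock = 0.1013 × 19.84 = 2.010 mol/L

2.010 mol/L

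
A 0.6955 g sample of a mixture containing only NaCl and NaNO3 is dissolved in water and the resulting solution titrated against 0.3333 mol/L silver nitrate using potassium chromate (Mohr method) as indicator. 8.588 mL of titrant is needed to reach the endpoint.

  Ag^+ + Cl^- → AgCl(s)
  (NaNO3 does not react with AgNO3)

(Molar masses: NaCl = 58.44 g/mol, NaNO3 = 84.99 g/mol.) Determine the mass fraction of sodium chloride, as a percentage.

n(AgNO3) = 0.008588 × 0.3333 = 2.862 × 10^-3 mol
Let x = n(NaCl), y = n(NaNO3).
Titrant: 1x = 2.862 × 10^-3;  mass: 58.44x + 84.99y = 0.6955
Solving, x = 2.862 × 10^-3 mol, y = 6.215 × 10^-3 mol
mass of NaCl = 2.862 × 10^-3 × 58.44 = 0.1673 g
% NaCl = 0.1673 / 0.6955 × 100 = 24.05 %

24.05 %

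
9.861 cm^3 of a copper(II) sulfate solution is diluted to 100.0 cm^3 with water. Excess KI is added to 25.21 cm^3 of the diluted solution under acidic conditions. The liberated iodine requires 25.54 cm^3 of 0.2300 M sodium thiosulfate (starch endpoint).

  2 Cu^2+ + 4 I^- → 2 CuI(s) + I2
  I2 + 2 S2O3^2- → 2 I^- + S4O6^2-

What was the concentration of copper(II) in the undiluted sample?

2.363 M

n(S2O3^2-) = 0.02554 × 0.2300 = 5.874 × 10^-3 mol
n(I2) = n(S2O3^2-)/2 = 2.937 × 10^-3 mol
From the 2:1 ratio, n(Cu2+) in the aliquot = 2/1 × 2.937 × 10^-3 = 5.874 × 10^-3 mol
[Cu2+]_dilute = 5.874 × 10^-3 / 0.02521 = 0.2330 mol/L
[Cu2+]_original = 0.2330 × 100.0/9.861 = 2.363 mol/L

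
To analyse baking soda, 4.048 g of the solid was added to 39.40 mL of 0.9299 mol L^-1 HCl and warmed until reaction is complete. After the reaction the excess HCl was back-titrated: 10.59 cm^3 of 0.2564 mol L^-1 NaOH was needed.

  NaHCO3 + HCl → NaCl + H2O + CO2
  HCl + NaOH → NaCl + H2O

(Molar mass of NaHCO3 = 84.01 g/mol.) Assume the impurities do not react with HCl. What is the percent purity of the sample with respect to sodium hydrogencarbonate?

n(HCl) added = 0.03940 × 0.9299 = 0.03664 mol
n(NaOH) used in back-titration = 0.01059 × 0.2564 = 2.715 × 10^-3 mol
n(HCl) left over = 2.715 × 10^-3 mol (1:1 ratio)
n(HCl) consumed by analyte = 0.03664 − 2.715 × 10^-3 = 0.03392 mol
n(NaHCO3) = 0.03392 mol (1:1 ratio)
mass of NaHCO3 = 0.03392 × 84.01 = 2.850 g
% NaHCO3 = 2.850 / 4.048 × 100 = 70.40 %

70.40 %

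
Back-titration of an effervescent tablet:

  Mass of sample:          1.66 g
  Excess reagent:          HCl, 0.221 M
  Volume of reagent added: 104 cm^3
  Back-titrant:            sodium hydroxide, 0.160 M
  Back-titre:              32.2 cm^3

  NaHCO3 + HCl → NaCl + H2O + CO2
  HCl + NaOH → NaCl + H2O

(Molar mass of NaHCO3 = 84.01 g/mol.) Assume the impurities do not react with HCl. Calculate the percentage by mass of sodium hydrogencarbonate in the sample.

90.2 %

n(HCl) added = 0.104 × 0.221 = 0.0230 mol
n(NaOH) used in back-titration = 0.0322 × 0.160 = 5.15 × 10^-3 mol
n(HCl) left over = 5.15 × 10^-3 mol (1:1 ratio)
n(HCl) consumed by analyte = 0.0230 − 5.15 × 10^-3 = 0.0178 mol
n(NaHCO3) = 0.0178 mol (1:1 ratio)
mass of NaHCO3 = 0.0178 × 84.01 = 1.50 g
% NaHCO3 = 1.50 / 1.66 × 100 = 90.2 %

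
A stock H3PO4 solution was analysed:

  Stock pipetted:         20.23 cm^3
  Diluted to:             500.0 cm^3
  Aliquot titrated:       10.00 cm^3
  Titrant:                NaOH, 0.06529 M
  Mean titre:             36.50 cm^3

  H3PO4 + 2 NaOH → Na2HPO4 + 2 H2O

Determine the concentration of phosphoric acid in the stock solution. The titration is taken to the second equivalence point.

n(NaOH) = 0.03650 × 0.06529 = 2.383 × 10^-3 mol
From the 1:2 ratio, n(H3PO4) in the aliquot = 1/2 × 2.383 × 10^-3 = 1.192 × 10^-3 mol
[H3PO4]_dilute = 1.192 × 10^-3 / 0.01000 = 0.1192 mol/L
Dilution factor = 500.0 / 20.23 = 24.72
[H3PO4]_stock = 0.1192 × 24.72 = 2.945 mol/L

2.945 M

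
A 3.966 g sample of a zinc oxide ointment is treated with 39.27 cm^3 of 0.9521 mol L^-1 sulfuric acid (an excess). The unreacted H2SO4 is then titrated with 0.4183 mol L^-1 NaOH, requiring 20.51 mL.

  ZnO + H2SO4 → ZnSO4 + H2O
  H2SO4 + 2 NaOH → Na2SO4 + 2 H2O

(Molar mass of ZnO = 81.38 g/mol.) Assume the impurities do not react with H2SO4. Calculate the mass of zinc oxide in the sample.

2.694 g

n(H2SO4) added = 0.03927 × 0.9521 = 0.03739 mol
n(NaOH) used in back-titration = 0.02051 × 0.4183 = 8.579 × 10^-3 mol
From the 1:2 ratio, n(H2SO4) left over = 1/2 × 8.579 × 10^-3 = 4.290 × 10^-3 mol
n(H2SO4) consumed by analyte = 0.03739 − 4.290 × 10^-3 = 0.03310 mol
n(ZnO) = 0.03310 mol (1:1 ratio)
mass of ZnO = 0.03310 × 81.38 = 2.694 g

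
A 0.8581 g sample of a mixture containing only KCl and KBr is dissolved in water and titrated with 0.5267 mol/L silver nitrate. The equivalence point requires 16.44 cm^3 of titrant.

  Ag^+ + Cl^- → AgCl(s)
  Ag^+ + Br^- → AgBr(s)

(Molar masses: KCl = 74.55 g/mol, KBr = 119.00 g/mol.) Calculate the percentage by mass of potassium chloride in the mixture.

33.68 %

n(AgNO3) = 0.01644 × 0.5267 = 8.659 × 10^-3 mol
Let x = n(KCl), y = n(KBr).
Titrant: 1x + 1y = 8.659 × 10^-3;  mass: 74.55x + 119.00y = 0.8581
Solving, x = 3.877 × 10^-3 mol, y = 4.782 × 10^-3 mol
mass of KCl = 3.877 × 10^-3 × 74.55 = 0.2890 g
% KCl = 0.2890 / 0.8581 × 100 = 33.68 %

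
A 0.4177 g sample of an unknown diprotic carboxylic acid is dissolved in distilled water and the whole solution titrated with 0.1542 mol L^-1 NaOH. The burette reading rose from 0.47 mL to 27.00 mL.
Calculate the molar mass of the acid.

n(NaOH) = 0.02653 L × 0.1542 mol/L = 4.091 × 10^-3 mol
From the 1:2 ratio, n(H2A) = 1/2 × 4.091 × 10^-3 = 2.045 × 10^-3 mol
M = m / n = 0.4177 g / 2.045 × 10^-3 mol = 204.2 g/mol

204.2 g/mol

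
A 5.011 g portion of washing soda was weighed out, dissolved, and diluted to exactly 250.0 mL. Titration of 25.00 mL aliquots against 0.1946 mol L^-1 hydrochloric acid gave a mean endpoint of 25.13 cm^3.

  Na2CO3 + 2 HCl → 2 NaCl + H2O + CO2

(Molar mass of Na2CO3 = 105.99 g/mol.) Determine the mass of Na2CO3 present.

2.592 g

n(HCl) per titration = 0.02513 × 0.1946 = 4.890 × 10^-3 mol
From the 1:2 ratio, n(Na2CO3) in each aliquot = 1/2 × 4.890 × 10^-3 = 2.445 × 10^-3 mol
n(Na2CO3) in the whole flask = 2.445 × 10^-3 × 250.0/25.00 = 0.02445 mol
mass of Na2CO3 = 0.02445 × 105.99 = 2.592 g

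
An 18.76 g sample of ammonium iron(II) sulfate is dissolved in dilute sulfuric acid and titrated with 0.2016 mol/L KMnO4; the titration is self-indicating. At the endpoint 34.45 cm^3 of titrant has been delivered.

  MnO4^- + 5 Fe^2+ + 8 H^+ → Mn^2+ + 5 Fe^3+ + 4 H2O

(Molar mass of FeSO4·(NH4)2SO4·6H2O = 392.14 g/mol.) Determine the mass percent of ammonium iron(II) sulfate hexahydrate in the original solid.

n(KMnO4) = 0.03445 L × 0.2016 mol/L = 6.945 × 10^-3 mol
From the 5:1 ratio, n(FeSO4·(NH4)2SO4·6H2O) = 5/1 × 6.945 × 10^-3 = 0.03473 mol
mass of FeSO4·(NH4)2SO4·6H2O = 0.03473 × 392.14 g/mol = 13.62 g
% FeSO4·(NH4)2SO4·6H2O = 13.62 / 18.76 × 100 = 72.59 %

72.59 %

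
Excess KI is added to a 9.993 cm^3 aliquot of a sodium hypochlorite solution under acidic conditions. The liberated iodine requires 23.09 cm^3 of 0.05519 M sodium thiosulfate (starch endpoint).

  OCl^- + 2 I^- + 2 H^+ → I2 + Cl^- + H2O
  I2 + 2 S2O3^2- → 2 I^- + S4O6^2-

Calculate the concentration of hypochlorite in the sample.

0.06376 M

n(S2O3^2-) = 0.02309 × 0.05519 = 1.274 × 10^-3 mol
n(I2) = n(S2O3^2-)/2 = 6.372 × 10^-4 mol
n(OCl^-) in the aliquot = 6.372 × 10^-4 mol (1:1 ratio)
[OCl^-] = 6.372 × 10^-4 / 0.009993 = 0.06376 mol/L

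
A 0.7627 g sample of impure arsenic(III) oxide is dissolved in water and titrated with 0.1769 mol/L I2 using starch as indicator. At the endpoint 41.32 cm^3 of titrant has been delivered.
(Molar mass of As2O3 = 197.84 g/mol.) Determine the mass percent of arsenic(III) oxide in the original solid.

94.80 %

As2O3 + 2 I2 + 2 H2O → As2O5 + 4 HI
n(I2) = 0.04132 L × 0.1769 mol/L = 7.310 × 10^-3 mol
From the 1:2 ratio, n(As2O3) = 1/2 × 7.310 × 10^-3 = 3.655 × 10^-3 mol
mass of As2O3 = 3.655 × 10^-3 × 197.84 g/mol = 0.7231 g
% As2O3 = 0.7231 / 0.7627 × 100 = 94.80 %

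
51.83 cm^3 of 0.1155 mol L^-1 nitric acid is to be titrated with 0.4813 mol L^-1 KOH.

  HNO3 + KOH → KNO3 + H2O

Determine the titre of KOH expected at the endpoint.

n(HNO3) = 0.05183 L × 0.1155 mol/L = 5.986 × 10^-3 mol
n(KOH) = 5.986 × 10^-3 mol (1:1 stoichiometry)
V(KOH) = 5.986 × 10^-3 mol / 0.4813 mol/L = 0.01244 L = 12.44 mL

12.44 mL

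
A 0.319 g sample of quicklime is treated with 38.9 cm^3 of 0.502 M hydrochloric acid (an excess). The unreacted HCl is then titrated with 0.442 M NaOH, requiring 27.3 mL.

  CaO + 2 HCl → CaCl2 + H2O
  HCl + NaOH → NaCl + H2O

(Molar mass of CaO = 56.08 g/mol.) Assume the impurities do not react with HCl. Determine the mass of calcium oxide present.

n(HCl) added = 0.0389 × 0.502 = 0.0195 mol
n(NaOH) used in back-titration = 0.0273 × 0.442 = 0.0121 mol
n(HCl) left over = 0.0121 mol (1:1 ratio)
n(HCl) consumed by analyte = 0.0195 − 0.0121 = 7.46 × 10^-3 mol
From the 1:2 ratio, n(CaO) = 1/2 × 7.46 × 10^-3 = 3.73 × 10^-3 mol
mass of CaO = 3.73 × 10^-3 × 56.08 = 0.209 g

0.209 g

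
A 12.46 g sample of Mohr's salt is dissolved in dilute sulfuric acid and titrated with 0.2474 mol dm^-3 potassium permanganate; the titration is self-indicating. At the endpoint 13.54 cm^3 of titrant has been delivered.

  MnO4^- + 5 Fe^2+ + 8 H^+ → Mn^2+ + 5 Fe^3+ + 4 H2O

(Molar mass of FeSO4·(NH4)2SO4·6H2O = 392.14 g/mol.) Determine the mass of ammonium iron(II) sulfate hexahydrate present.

n(KMnO4) = 0.01354 L × 0.2474 mol/L = 3.350 × 10^-3 mol
From the 5:1 ratio, n(FeSO4·(NH4)2SO4·6H2O) = 5/1 × 3.350 × 10^-3 = 0.01675 mol
mass of FeSO4·(NH4)2SO4·6H2O = 0.01675 × 392.14 g/mol = 6.568 g

6.568 g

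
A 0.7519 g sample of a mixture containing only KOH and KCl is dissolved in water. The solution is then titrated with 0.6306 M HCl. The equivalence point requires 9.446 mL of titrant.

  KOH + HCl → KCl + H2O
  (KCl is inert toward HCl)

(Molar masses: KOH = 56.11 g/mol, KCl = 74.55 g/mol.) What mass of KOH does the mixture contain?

0.3342 g

n(HCl) = 0.009446 × 0.6306 = 5.957 × 10^-3 mol
Let x = n(KOH), y = n(KCl).
Titrant: 1x = 5.957 × 10^-3;  mass: 56.11x + 74.55y = 0.7519
Solving, x = 5.957 × 10^-3 mol, y = 5.603 × 10^-3 mol
mass of KOH = 5.957 × 10^-3 × 56.11 = 0.3342 g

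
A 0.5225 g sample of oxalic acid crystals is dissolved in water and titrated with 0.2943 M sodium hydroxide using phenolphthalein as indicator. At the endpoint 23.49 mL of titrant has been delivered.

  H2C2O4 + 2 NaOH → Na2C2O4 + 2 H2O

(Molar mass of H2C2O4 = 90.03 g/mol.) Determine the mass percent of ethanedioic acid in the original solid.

n(NaOH) = 0.02349 L × 0.2943 mol/L = 6.913 × 10^-3 mol
From the 1:2 ratio, n(H2C2O4) = 1/2 × 6.913 × 10^-3 = 3.457 × 10^-3 mol
mass of H2C2O4 = 3.457 × 10^-3 × 90.03 g/mol = 0.3112 g
% H2C2O4 = 0.3112 / 0.5225 × 100 = 59.56 %

59.56 %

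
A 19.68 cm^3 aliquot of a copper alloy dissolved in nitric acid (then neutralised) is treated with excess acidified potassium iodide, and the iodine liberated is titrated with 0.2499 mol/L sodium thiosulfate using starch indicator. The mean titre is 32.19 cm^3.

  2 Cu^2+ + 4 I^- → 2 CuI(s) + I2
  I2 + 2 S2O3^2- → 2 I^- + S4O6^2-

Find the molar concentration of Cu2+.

n(S2O3^2-) = 0.03219 × 0.2499 = 8.044 × 10^-3 mol
n(I2) = n(S2O3^2-)/2 = 4.022 × 10^-3 mol
From the 2:1 ratio, n(Cu2+) in the aliquot = 2/1 × 4.022 × 10^-3 = 8.044 × 10^-3 mol
[Cu2+] = 8.044 × 10^-3 / 0.01968 = 0.4088 mol/L

0.4088 mol/L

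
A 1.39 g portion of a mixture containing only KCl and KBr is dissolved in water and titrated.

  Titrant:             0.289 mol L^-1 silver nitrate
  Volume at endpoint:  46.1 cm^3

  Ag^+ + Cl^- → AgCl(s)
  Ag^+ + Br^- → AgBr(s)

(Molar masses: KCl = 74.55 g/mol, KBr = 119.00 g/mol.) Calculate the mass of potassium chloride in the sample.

n(AgNO3) = 0.0461 × 0.289 = 0.0133 mol
Let x = n(KCl), y = n(KBr).
Titrant: 1x + 1y = 0.0133;  mass: 74.55x + 119.00y = 1.39
Solving, x = 4.40 × 10^-3 mol, y = 8.93 × 10^-3 mol
mass of KCl = 4.40 × 10^-3 × 74.55 = 0.328 g

0.328 g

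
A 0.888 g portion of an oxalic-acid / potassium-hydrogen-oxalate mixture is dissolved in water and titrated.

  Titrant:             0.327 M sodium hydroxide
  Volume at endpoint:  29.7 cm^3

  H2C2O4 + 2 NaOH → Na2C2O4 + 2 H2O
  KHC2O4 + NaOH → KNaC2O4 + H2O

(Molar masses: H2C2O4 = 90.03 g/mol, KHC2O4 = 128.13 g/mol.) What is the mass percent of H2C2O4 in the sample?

21.7 %

n(NaOH) = 0.0297 × 0.327 = 9.71 × 10^-3 mol
Let x = n(H2C2O4), y = n(KHC2O4).
Titrant: 2x + 1y = 9.71 × 10^-3;  mass: 90.03x + 128.13y = 0.888
Solving, x = 2.14 × 10^-3 mol, y = 5.42 × 10^-3 mol
mass of H2C2O4 = 2.14 × 10^-3 × 90.03 = 0.193 g
% H2C2O4 = 0.193 / 0.888 × 100 = 21.7 %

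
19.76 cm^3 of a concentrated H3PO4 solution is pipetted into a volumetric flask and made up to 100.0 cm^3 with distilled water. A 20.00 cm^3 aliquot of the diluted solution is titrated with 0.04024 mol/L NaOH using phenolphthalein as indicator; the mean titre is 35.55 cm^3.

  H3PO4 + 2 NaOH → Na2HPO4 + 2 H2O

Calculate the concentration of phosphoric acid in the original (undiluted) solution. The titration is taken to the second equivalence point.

n(NaOH) = 0.03555 × 0.04024 = 1.431 × 10^-3 mol
From the 1:2 ratio, n(H3PO4) in the aliquot = 1/2 × 1.431 × 10^-3 = 7.153 × 10^-4 mol
[H3PO4]_dilute = 7.153 × 10^-4 / 0.02000 = 0.03576 mol/L
Dilution factor = 100.0 / 19.76 = 5.061
[H3PO4]_stock = 0.03576 × 5.061 = 0.1810 mol/L

0.1810 mol/L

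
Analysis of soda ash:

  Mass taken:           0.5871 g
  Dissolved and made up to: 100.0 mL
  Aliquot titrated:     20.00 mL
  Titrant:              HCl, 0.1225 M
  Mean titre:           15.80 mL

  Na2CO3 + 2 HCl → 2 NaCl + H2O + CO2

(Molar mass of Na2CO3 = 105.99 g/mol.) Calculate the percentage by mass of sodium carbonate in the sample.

n(HCl) per titration = 0.01580 × 0.1225 = 1.935 × 10^-3 mol
From the 1:2 ratio, n(Na2CO3) in each aliquot = 1/2 × 1.935 × 10^-3 = 9.677 × 10^-4 mol
n(Na2CO3) in the whole flask = 9.677 × 10^-4 × 100.0/20.00 = 4.839 × 10^-3 mol
mass of Na2CO3 = 4.839 × 10^-3 × 105.99 = 0.5129 g
% Na2CO3 = 0.5129 / 0.5871 × 100 = 87.35 %

87.35 %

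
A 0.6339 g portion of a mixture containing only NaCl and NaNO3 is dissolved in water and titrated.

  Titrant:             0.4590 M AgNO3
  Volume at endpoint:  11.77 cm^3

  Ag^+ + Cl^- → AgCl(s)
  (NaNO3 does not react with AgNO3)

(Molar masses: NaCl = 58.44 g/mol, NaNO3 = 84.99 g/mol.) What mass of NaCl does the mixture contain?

0.3157 g

n(AgNO3) = 0.01177 × 0.4590 = 5.402 × 10^-3 mol
Let x = n(NaCl), y = n(NaNO3).
Titrant: 1x = 5.402 × 10^-3;  mass: 58.44x + 84.99y = 0.6339
Solving, x = 5.402 × 10^-3 mol, y = 3.744 × 10^-3 mol
mass of NaCl = 5.402 × 10^-3 × 58.44 = 0.3157 g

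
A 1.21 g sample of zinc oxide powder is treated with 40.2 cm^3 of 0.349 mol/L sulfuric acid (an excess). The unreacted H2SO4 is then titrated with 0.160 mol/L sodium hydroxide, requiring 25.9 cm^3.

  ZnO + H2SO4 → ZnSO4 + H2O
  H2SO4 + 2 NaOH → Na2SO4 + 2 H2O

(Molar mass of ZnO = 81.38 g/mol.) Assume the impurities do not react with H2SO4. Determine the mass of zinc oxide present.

0.973 g

n(H2SO4) added = 0.0402 × 0.349 = 0.0140 mol
n(NaOH) used in back-titration = 0.0259 × 0.160 = 4.14 × 10^-3 mol
From the 1:2 ratio, n(H2SO4) left over = 1/2 × 4.14 × 10^-3 = 2.07 × 10^-3 mol
n(H2SO4) consumed by analyte = 0.0140 − 2.07 × 10^-3 = 0.0120 mol
n(ZnO) = 0.0120 mol (1:1 ratio)
mass of ZnO = 0.0120 × 81.38 = 0.973 g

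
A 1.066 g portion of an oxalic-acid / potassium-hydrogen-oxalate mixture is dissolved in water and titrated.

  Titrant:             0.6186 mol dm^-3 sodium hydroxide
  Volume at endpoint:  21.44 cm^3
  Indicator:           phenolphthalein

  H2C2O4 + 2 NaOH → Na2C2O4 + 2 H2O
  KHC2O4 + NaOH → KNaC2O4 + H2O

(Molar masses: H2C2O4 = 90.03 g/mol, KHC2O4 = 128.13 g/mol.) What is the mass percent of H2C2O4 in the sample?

n(NaOH) = 0.02144 × 0.6186 = 0.01326 mol
Let x = n(H2C2O4), y = n(KHC2O4).
Titrant: 2x + 1y = 0.01326;  mass: 90.03x + 128.13y = 1.066
Solving, x = 3.810 × 10^-3 mol, y = 5.642 × 10^-3 mol
mass of H2C2O4 = 3.810 × 10^-3 × 90.03 = 0.3430 g
% H2C2O4 = 0.3430 / 1.066 × 100 = 32.18 %

32.18 %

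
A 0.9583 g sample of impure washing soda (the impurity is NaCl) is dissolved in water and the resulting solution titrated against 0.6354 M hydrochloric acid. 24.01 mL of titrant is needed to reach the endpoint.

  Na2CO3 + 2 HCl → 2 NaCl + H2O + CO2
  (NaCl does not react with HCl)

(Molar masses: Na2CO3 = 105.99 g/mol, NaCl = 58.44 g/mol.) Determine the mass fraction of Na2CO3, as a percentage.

84.37 %

n(HCl) = 0.02401 × 0.6354 = 0.01526 mol
Let x = n(Na2CO3), y = n(NaCl).
Titrant: 2x = 0.01526;  mass: 105.99x + 58.44y = 0.9583
Solving, x = 7.628 × 10^-3 mol, y = 2.563 × 10^-3 mol
mass of Na2CO3 = 7.628 × 10^-3 × 105.99 = 0.8085 g
% Na2CO3 = 0.8085 / 0.9583 × 100 = 84.37 %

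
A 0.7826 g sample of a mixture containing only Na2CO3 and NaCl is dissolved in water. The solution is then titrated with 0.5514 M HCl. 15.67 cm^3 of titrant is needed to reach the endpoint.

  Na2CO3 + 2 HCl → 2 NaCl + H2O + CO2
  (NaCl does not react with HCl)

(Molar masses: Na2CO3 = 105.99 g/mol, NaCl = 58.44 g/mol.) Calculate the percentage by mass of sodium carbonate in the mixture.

n(HCl) = 0.01567 × 0.5514 = 8.640 × 10^-3 mol
Let x = n(Na2CO3), y = n(NaCl).
Titrant: 2x = 8.640 × 10^-3;  mass: 105.99x + 58.44y = 0.7826
Solving, x = 4.320 × 10^-3 mol, y = 5.556 × 10^-3 mol
mass of Na2CO3 = 4.320 × 10^-3 × 105.99 = 0.4579 g
% Na2CO3 = 0.4579 / 0.7826 × 100 = 58.51 %

58.51 %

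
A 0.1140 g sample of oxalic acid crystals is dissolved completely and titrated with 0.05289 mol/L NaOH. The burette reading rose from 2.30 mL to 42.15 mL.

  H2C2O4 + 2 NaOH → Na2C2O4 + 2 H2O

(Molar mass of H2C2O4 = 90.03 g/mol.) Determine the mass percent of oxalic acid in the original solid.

83.23 %

n(NaOH) = 0.03985 L × 0.05289 mol/L = 2.108 × 10^-3 mol
From the 1:2 ratio, n(H2C2O4) = 1/2 × 2.108 × 10^-3 = 1.054 × 10^-3 mol
mass of H2C2O4 = 1.054 × 10^-3 × 90.03 g/mol = 0.09488 g
% H2C2O4 = 0.09488 / 0.1140 × 100 = 83.23 %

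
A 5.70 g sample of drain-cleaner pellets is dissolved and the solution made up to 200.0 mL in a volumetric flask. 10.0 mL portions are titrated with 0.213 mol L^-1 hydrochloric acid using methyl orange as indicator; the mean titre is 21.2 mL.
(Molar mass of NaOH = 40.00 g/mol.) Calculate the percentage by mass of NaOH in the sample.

63.4 %

NaOH + HCl → NaCl + H2O
n(HCl) per titration = 0.0212 × 0.213 = 4.52 × 10^-3 mol
n(NaOH) in each aliquot = 4.52 × 10^-3 mol (1:1 ratio)
n(NaOH) in the whole flask = 4.52 × 10^-3 × 200.0/10.0 = 0.0903 mol
mass of NaOH = 0.0903 × 40.00 = 3.61 g
% NaOH = 3.61 / 5.70 × 100 = 63.4 %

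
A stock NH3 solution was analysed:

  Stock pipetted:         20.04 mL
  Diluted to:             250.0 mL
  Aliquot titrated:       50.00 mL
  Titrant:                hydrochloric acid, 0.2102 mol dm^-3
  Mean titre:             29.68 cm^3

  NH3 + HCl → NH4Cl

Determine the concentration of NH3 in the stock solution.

1.557 mol/L

n(HCl) = 0.02968 × 0.2102 = 6.239 × 10^-3 mol
n(NH3) in the aliquot = 6.239 × 10^-3 mol (1:1 ratio)
[NH3]_dilute = 6.239 × 10^-3 / 0.05000 = 0.1248 mol/L
Dilution factor = 250.0 / 20.04 = 12.48
[NH3]_stock = 0.1248 × 12.48 = 1.557 mol/L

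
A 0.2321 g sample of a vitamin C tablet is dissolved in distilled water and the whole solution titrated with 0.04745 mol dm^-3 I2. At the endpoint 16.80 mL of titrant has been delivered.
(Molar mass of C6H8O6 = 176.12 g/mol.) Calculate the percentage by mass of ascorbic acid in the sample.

C6H8O6 + I2 → C6H6O6 + 2 HI
n(I2) = 0.01680 L × 0.04745 mol/L = 7.972 × 10^-4 mol
n(C6H8O6) = 7.972 × 10^-4 mol (1:1 ratio)
mass of C6H8O6 = 7.972 × 10^-4 × 176.12 g/mol = 0.1404 g
% C6H8O6 = 0.1404 / 0.2321 × 100 = 60.49 %

60.49 %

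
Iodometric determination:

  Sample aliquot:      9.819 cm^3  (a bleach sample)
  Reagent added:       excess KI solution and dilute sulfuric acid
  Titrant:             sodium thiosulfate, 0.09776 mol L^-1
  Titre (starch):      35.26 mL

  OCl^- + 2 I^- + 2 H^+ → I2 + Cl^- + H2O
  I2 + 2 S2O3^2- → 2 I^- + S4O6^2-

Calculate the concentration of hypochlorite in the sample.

0.1755 mol/L

n(S2O3^2-) = 0.03526 × 0.09776 = 3.447 × 10^-3 mol
n(I2) = n(S2O3^2-)/2 = 1.724 × 10^-3 mol
n(OCl^-) in the aliquot = 1.724 × 10^-3 mol (1:1 ratio)
[OCl^-] = 1.724 × 10^-3 / 0.009819 = 0.1755 mol/L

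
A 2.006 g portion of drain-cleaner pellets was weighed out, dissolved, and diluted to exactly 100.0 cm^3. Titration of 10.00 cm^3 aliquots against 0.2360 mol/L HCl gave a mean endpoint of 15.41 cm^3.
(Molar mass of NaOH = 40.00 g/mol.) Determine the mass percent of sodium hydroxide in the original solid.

NaOH + HCl → NaCl + H2O
n(HCl) per titration = 0.01541 × 0.2360 = 3.637 × 10^-3 mol
n(NaOH) in each aliquot = 3.637 × 10^-3 mol (1:1 ratio)
n(NaOH) in the whole flask = 3.637 × 10^-3 × 100.0/10.00 = 0.03637 mol
mass of NaOH = 0.03637 × 40.00 = 1.455 g
% NaOH = 1.455 / 2.006 × 100 = 72.52 %

72.52 %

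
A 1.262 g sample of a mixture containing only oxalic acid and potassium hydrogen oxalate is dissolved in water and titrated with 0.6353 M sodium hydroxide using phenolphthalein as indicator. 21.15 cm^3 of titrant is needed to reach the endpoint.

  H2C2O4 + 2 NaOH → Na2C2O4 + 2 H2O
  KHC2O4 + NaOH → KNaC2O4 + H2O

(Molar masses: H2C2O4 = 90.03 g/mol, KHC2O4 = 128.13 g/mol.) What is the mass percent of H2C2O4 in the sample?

n(NaOH) = 0.02115 × 0.6353 = 0.01344 mol
Let x = n(H2C2O4), y = n(KHC2O4).
Titrant: 2x + 1y = 0.01344;  mass: 90.03x + 128.13y = 1.262
Solving, x = 2.765 × 10^-3 mol, y = 7.907 × 10^-3 mol
mass of H2C2O4 = 2.765 × 10^-3 × 90.03 = 0.2489 g
% H2C2O4 = 0.2489 / 1.262 × 100 = 19.73 %

19.73 %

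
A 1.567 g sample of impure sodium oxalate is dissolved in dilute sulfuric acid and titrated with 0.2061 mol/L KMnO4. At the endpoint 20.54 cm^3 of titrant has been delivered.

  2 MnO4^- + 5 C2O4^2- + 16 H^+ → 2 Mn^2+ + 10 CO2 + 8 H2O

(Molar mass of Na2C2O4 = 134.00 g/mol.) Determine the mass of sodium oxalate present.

1.418 g

n(KMnO4) = 0.02054 L × 0.2061 mol/L = 4.233 × 10^-3 mol
From the 5:2 ratio, n(Na2C2O4) = 5/2 × 4.233 × 10^-3 = 0.01058 mol
mass of Na2C2O4 = 0.01058 × 134.00 g/mol = 1.418 g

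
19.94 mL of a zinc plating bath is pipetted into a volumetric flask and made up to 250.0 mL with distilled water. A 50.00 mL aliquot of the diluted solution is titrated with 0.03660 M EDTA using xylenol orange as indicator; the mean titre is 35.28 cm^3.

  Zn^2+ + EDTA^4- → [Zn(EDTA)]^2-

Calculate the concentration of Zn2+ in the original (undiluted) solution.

n(EDTA) = 0.03528 × 0.03660 = 1.291 × 10^-3 mol
n(Zn2+) in the aliquot = 1.291 × 10^-3 mol (1:1 ratio)
[Zn2+]_dilute = 1.291 × 10^-3 / 0.05000 = 0.02582 mol/L
Dilution factor = 250.0 / 19.94 = 12.54
[Zn2+]_stock = 0.02582 × 12.54 = 0.3238 mol/L

0.3238 M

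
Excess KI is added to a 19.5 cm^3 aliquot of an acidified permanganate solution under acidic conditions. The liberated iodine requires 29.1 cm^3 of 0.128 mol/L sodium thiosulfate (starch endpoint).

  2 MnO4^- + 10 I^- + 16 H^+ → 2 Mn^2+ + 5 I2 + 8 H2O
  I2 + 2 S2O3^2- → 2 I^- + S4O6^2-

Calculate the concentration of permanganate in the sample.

0.0382 mol/L

n(S2O3^2-) = 0.0291 × 0.128 = 3.72 × 10^-3 mol
n(I2) = n(S2O3^2-)/2 = 1.86 × 10^-3 mol
From the 2:5 ratio, n(MnO4^-) in the aliquot = 2/5 × 1.86 × 10^-3 = 7.45 × 10^-4 mol
[MnO4^-] = 7.45 × 10^-4 / 0.0195 = 0.0382 mol/L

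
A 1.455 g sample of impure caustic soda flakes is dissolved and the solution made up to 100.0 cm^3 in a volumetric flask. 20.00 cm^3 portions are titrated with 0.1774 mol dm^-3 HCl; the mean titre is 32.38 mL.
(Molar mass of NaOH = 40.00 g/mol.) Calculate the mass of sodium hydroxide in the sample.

NaOH + HCl → NaCl + H2O
n(HCl) per titration = 0.03238 × 0.1774 = 5.744 × 10^-3 mol
n(NaOH) in each aliquot = 5.744 × 10^-3 mol (1:1 ratio)
n(NaOH) in the whole flask = 5.744 × 10^-3 × 100.0/20.00 = 0.02872 mol
mass of NaOH = 0.02872 × 40.00 = 1.149 g

1.149 g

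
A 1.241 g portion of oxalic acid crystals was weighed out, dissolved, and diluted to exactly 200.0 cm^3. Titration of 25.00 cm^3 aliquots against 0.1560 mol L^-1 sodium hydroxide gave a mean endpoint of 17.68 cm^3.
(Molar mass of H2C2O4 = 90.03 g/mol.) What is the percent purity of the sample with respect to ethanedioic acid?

H2C2O4 + 2 NaOH → Na2C2O4 + 2 H2O
n(NaOH) per titration = 0.01768 × 0.1560 = 2.758 × 10^-3 mol
From the 1:2 ratio, n(H2C2O4) in each aliquot = 1/2 × 2.758 × 10^-3 = 1.379 × 10^-3 mol
n(H2C2O4) in the whole flask = 1.379 × 10^-3 × 200.0/25.00 = 0.01103 mol
mass of H2C2O4 = 0.01103 × 90.03 = 0.9932 g
% H2C2O4 = 0.9932 / 1.241 × 100 = 80.04 %

80.04 %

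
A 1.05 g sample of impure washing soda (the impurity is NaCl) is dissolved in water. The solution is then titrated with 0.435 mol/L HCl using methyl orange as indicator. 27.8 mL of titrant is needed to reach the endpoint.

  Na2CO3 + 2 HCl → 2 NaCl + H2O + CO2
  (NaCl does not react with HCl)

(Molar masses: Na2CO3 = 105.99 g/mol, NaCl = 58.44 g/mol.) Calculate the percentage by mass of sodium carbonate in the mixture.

n(HCl) = 0.0278 × 0.435 = 0.0121 mol
Let x = n(Na2CO3), y = n(NaCl).
Titrant: 2x = 0.0121;  mass: 105.99x + 58.44y = 1.05
Solving, x = 6.05 × 10^-3 mol, y = 7.00 × 10^-3 mol
mass of Na2CO3 = 6.05 × 10^-3 × 105.99 = 0.641 g
% Na2CO3 = 0.641 / 1.05 × 100 = 61.0 %

61.0 %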